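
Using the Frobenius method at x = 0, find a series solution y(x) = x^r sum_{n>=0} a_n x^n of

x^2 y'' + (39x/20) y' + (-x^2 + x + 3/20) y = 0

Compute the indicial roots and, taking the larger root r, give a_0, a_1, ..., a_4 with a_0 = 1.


Write in Frobenius form y'' + (p(x)/x) y' + (q(x)/x^2) y = 0:
  p(x) = 39/20,  q(x) = -x^2 + x + 3/20.
Indicial equation: r(r-1) + (39/20) r + (3/20) = 0 -> roots r_1 = -1/5, r_2 = -3/4.
Take r = r_1 = -1/5. Let y(x) = x^r sum_{n>=0} a_n x^n with a_0 = 1.
Substitute y = x^r sum a_n x^n and match x^{r+n}. The recurrence is
  D(n) a_n + 1 a_{n-1} - 1 a_{n-2} = 0,  where D(n) = (r+n)(r+n-1) + (39/20)(r+n) + (3/20).
  a_n = [-1 a_{n-1} + 1 a_{n-2}] / D(n).
Since the indicial polynomial factors as (r - r_1)(r - r_2), D(n) = (r_1 + n - r_1)(r_1 + n - r_2) = n(n + 11/20).
Evaluating step by step (a_0 = 1):
  n = 1: D(1) = 1(1 + 11/20) = 31/20; numerator = -1(1) = -1; a_1 = (-1)/(31/20) = -20/31
  n = 2: D(2) = 2(2 + 11/20) = 51/10; numerator = -1(-20/31) + 1(1) = 51/31; a_2 = (51/31)/(51/10) = 10/31
  n = 3: D(3) = 3(3 + 11/20) = 213/20; numerator = -1(10/31) + 1(-20/31) = -30/31; a_3 = (-30/31)/(213/20) = -200/2201
  n = 4: D(4) = 4(4 + 11/20) = 91/5; numerator = -1(-200/2201) + 1(10/31) = 910/2201; a_4 = (910/2201)/(91/5) = 50/2201

r = -1/5; a_0 = 1; a_1 = -20/31; a_2 = 10/31; a_3 = -200/2201; a_4 = 50/2201


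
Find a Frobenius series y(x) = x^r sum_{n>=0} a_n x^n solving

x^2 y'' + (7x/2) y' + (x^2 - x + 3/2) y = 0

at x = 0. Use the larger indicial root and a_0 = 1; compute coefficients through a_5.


Write in Frobenius form y'' + (p(x)/x) y' + (q(x)/x^2) y = 0:
  p(x) = 7/2,  q(x) = x^2 - x + 3/2.
Indicial equation: r(r-1) + (7/2) r + (3/2) = 0 -> roots r_1 = -1, r_2 = -3/2.
Take r = r_1 = -1. Let y(x) = x^r sum_{n>=0} a_n x^n with a_0 = 1.
Substitute y = x^r sum a_n x^n and match x^{r+n}. The recurrence is
  D(n) a_n - 1 a_{n-1} + 1 a_{n-2} = 0,  where D(n) = (r+n)(r+n-1) + (7/2)(r+n) + (3/2).
  a_n = [1 a_{n-1} - 1 a_{n-2}] / D(n).
Since the indicial polynomial factors as (r - r_1)(r - r_2), D(n) = (r_1 + n - r_1)(r_1 + n - r_2) = n(n + 1/2).
Evaluating step by step (a_0 = 1):
  n = 1: D(1) = 1(1 + 1/2) = 3/2; numerator = 1(1) = 1; a_1 = (1)/(3/2) = 2/3
  n = 2: D(2) = 2(2 + 1/2) = 5; numerator = 1(2/3) - 1(1) = -1/3; a_2 = (-1/3)/(5) = -1/15
  n = 3: D(3) = 3(3 + 1/2) = 21/2; numerator = 1(-1/15) - 1(2/3) = -11/15; a_3 = (-11/15)/(21/2) = -22/315
  n = 4: D(4) = 4(4 + 1/2) = 18; numerator = 1(-22/315) - 1(-1/15) = -1/315; a_4 = (-1/315)/(18) = -1/5670
  n = 5: D(5) = 5(5 + 1/2) = 55/2; numerator = 1(-1/5670) - 1(-22/315) = 79/1134; a_5 = (79/1134)/(55/2) = 79/31185

r = -1; a_0 = 1; a_1 = 2/3; a_2 = -1/15; a_3 = -22/315; a_4 = -1/5670; a_5 = 79/31185


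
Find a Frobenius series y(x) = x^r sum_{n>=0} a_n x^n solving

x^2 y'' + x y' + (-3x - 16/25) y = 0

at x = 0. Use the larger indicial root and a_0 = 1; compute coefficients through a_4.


Write in Frobenius form y'' + (p(x)/x) y' + (q(x)/x^2) y = 0:
  p(x) = 1,  q(x) = -3x - 16/25.
Indicial equation: r(r-1) + (1) r + (-16/25) = 0 -> roots r_1 = 4/5, r_2 = -4/5.
Take r = r_1 = 4/5. Let y(x) = x^r sum_{n>=0} a_n x^n with a_0 = 1.
Substitute y = x^r sum a_n x^n and match x^{r+n}. The recurrence is
  D(n) a_n - 3 a_{n-1} = 0,  where D(n) = (r+n)(r+n-1) + (1)(r+n) + (-16/25).
  a_n = 3 / D(n) * a_{n-1}.
Since the indicial polynomial factors as (r - r_1)(r - r_2), D(n) = (r_1 + n - r_1)(r_1 + n - r_2) = n(n + 8/5).
Evaluating step by step (a_0 = 1):
  n = 1: D(1) = 1(1 + 8/5) = 13/5; numerator = 3(1) = 3; a_1 = (3)/(13/5) = 15/13
  n = 2: D(2) = 2(2 + 8/5) = 36/5; numerator = 3(15/13) = 45/13; a_2 = (45/13)/(36/5) = 25/52
  n = 3: D(3) = 3(3 + 8/5) = 69/5; numerator = 3(25/52) = 75/52; a_3 = (75/52)/(69/5) = 125/1196
  n = 4: D(4) = 4(4 + 8/5) = 112/5; numerator = 3(125/1196) = 375/1196; a_4 = (375/1196)/(112/5) = 1875/133952

r = 4/5; a_0 = 1; a_1 = 15/13; a_2 = 25/52; a_3 = 125/1196; a_4 = 1875/133952


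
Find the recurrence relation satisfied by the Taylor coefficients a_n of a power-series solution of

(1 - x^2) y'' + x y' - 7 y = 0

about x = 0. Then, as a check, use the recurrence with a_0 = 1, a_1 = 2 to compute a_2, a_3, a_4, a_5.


Substitute y = sum_n a_n x^n.
(1 - 1 x^2) y'' contributes (n+2)(n+1) a_{n+2} - n(n-1) a_n at x^n.
x y'(x) contributes n a_n at x^n.
-7 y(x) contributes -7 a_n at x^n.
Matching x^n: (n+2)(n+1) a_{n+2} + (-n(n-1) + n - 7) a_n = 0.
Thus a_{n+2} = (n(n-1) - n + 7) / ((n+1)(n+2)) * a_n.

Check with a_0 = 1, a_1 = 2 (apply the recurrence for n = 0, 1, 2, 3): a_0 = 1, a_1 = 2, a_2 = 7/2, a_3 = 2, a_4 = 49/24, a_5 = 1.

a_(n+2) = (n(n-1) - n + 7) / ((n+1)(n+2)) * a_n; check: a_0 = 1, a_1 = 2, a_2 = 7/2, a_3 = 2, a_4 = 49/24, a_5 = 1


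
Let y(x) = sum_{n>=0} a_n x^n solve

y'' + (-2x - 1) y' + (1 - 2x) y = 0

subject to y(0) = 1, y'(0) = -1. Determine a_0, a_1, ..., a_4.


Ansatz: y(x) = sum_{n>=0} a_n x^n, so y'(x) = sum_{n>=1} n a_n x^(n-1) and y''(x) = sum_{n>=2} n(n-1) a_n x^(n-2).
Substitute into P(x) y'' + Q(x) y' + R(x) y = 0 with P(x) = 1, Q(x) = -2x - 1, R(x) = 1 - 2x, and match powers of x.
Initial conditions: a_0 = 1, a_1 = -1.
Setting the coefficient of each power of x to zero and solving order by order (substituting the coefficients already found):
  x^0: 2 a_2 - a_1 + a_0 = 0  ->  2 a_2 = a_1 - a_0 = -2  ->  a_2 = -1
  x^1: 6 a_3 - 2 a_2 - a_1 - 2 a_0 = 0  ->  6 a_3 = 2 a_2 + a_1 + 2 a_0 = -1  ->  a_3 = -1/6
  x^2: 12 a_4 - 3 a_3 - 3 a_2 - 2 a_1 = 0  ->  12 a_4 = 3 a_3 + 3 a_2 + 2 a_1 = -11/2  ->  a_4 = -11/24
Truncated series: y(x) = 1 - x - x^2 - (1/6) x^3 - (11/24) x^4 + O(x^5).

a_0 = 1; a_1 = -1; a_2 = -1; a_3 = -1/6; a_4 = -11/24


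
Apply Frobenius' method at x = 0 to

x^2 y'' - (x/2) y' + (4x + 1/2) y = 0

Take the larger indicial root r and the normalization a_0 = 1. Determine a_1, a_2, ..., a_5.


Write in Frobenius form y'' + (p(x)/x) y' + (q(x)/x^2) y = 0:
  p(x) = -1/2,  q(x) = 4x + 1/2.
Indicial equation: r(r-1) + (-1/2) r + (1/2) = 0 -> roots r_1 = 1, r_2 = 1/2.
Take r = r_1 = 1. Let y(x) = x^r sum_{n>=0} a_n x^n with a_0 = 1.
Substitute y = x^r sum a_n x^n and match x^{r+n}. The recurrence is
  D(n) a_n + 4 a_{n-1} = 0,  where D(n) = (r+n)(r+n-1) + (-1/2)(r+n) + (1/2).
  a_n = -4 / D(n) * a_{n-1}.
Since the indicial polynomial factors as (r - r_1)(r - r_2), D(n) = (r_1 + n - r_1)(r_1 + n - r_2) = n(n + 1/2).
Evaluating step by step (a_0 = 1):
  n = 1: D(1) = 1(1 + 1/2) = 3/2; numerator = -4(1) = -4; a_1 = (-4)/(3/2) = -8/3
  n = 2: D(2) = 2(2 + 1/2) = 5; numerator = -4(-8/3) = 32/3; a_2 = (32/3)/(5) = 32/15
  n = 3: D(3) = 3(3 + 1/2) = 21/2; numerator = -4(32/15) = -128/15; a_3 = (-128/15)/(21/2) = -256/315
  n = 4: D(4) = 4(4 + 1/2) = 18; numerator = -4(-256/315) = 1024/315; a_4 = (1024/315)/(18) = 512/2835
  n = 5: D(5) = 5(5 + 1/2) = 55/2; numerator = -4(512/2835) = -2048/2835; a_5 = (-2048/2835)/(55/2) = -4096/155925

r = 1; a_0 = 1; a_1 = -8/3; a_2 = 32/15; a_3 = -256/315; a_4 = 512/2835; a_5 = -4096/155925


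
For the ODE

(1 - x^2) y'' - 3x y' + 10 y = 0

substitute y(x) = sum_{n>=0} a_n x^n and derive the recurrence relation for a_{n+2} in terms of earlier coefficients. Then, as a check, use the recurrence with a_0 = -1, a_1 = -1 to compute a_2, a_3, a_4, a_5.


Substitute y = sum_n a_n x^n.
(1 - 1 x^2) y'' contributes (n+2)(n+1) a_{n+2} - n(n-1) a_n at x^n.
-3 x y'(x) contributes -3 n a_n at x^n.
10 y(x) contributes 10 a_n at x^n.
Matching x^n: (n+2)(n+1) a_{n+2} + (-n(n-1) - 3 n + 10) a_n = 0.
Thus a_{n+2} = (n(n-1) + 3 n - 10) / ((n+1)(n+2)) * a_n.

Check with a_0 = -1, a_1 = -1 (apply the recurrence for n = 0, 1, 2, 3): a_0 = -1, a_1 = -1, a_2 = 5, a_3 = 7/6, a_4 = -5/6, a_5 = 7/24.

a_(n+2) = (n(n-1) + 3 n - 10) / ((n+1)(n+2)) * a_n; check: a_0 = -1, a_1 = -1, a_2 = 5, a_3 = 7/6, a_4 = -5/6, a_5 = 7/24


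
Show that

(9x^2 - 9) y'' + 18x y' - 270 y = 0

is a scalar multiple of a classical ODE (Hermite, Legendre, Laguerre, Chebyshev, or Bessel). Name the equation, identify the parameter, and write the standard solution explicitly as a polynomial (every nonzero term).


All three coefficients share the factor -9; dividing through by -9 gives  (1 - x^2) y'' - 2x y' + 30 y = 0.
This matches the Legendre equation (1 - x^2) y'' - 2x y' + n(n+1) y = 0 (note the -2x y' term) with n(n+1) = 30, so n = 5; the polynomial solution is P_5(x).
With y = sum_k a_k x^k, matching x^k gives (k+2)(k+1) a_{k+2} = [k(k+1) - n(n+1)] a_k = (k - 5)(k + 6) a_k. The right side vanishes at k = 5, so the series with the parity of 5 terminates at degree 5.
Standard normalization (P_n(1) = 1): leading coefficient (2n)!/(2^n (n!)^2) = 3628800/(32*14400) = 63/8, so a_5 = 63/8. Work downward with a_k = (k+1)(k+2) a_{k+2} / ((k - 5)(k + 6)):
  a_3 = (4)(5)(63/8) / ((3 - 5)(3 + 6)) = (315/2)/(-18) = -35/4
  a_1 = (2)(3)(-35/4) / ((1 - 5)(1 + 6)) = (-105/2)/(-28) = 15/8
Hence P_5(x) = 63 x^5/8 - 35 x^3/4 + 15 x/8.

P_5(x); series = 63 x^5/8 - 35 x^3/4 + 15 x/8


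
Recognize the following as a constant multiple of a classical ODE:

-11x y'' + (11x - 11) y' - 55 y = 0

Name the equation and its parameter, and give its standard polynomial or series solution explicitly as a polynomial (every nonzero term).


All three coefficients share the factor -11; dividing through by -11 gives  x y'' + (1 - x) y' + 5 y = 0.
This matches the Laguerre equation x y'' + (1 - x) y' + n y = 0 with n = 5; the polynomial solution is L_5(x).
With y = sum_k a_k x^k, matching x^k gives (k+1)k a_{k+1} + (k+1) a_{k+1} - k a_k + n a_k = 0, i.e. (k+1)^2 a_{k+1} = (k - n) a_k = (k - 5) a_k. The right side vanishes at k = 5, so the series terminates at degree 5.
Standard normalization L_n(0) = 1 gives a_0 = 1. Work upward with a_{k+1} = (k - 5) a_k / (k+1)^2:
  a_1 = (0 - 5)(1) / 1^2 = -5/1 = -5
  a_2 = (1 - 5)(-5) / 2^2 = 20/4 = 5
  a_3 = (2 - 5)(5) / 3^2 = -15/9 = -5/3
  a_4 = (3 - 5)(-5/3) / 4^2 = (10/3)/16 = 5/24
  a_5 = (4 - 5)(5/24) / 5^2 = (-5/24)/25 = -1/120
Hence L_5(x) = -x^5/120 + 5 x^4/24 - 5 x^3/3 + 5 x^2 - 5 x + 1.

L_5(x); series = -x^5/120 + 5 x^4/24 - 5 x^3/3 + 5 x^2 - 5 x + 1


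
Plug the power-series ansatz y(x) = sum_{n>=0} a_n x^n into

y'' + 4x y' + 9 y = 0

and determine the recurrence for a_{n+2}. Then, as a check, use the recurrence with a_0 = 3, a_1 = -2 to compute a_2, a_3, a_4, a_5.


Substitute y = sum_n a_n x^n.
y''(x) has coefficient (n+2)(n+1) a_{n+2} at x^n;
4 x y'(x) has coefficient 4 n a_n at x^n (shift);
9 y(x) has coefficient 9 a_n at x^n.
Matching x^n: (n+2)(n+1) a_{n+2} + (4n + 9) a_n = 0.
Thus a_{n+2} = (-4n - 9) / ((n+1)(n+2)) * a_n.

Check with a_0 = 3, a_1 = -2 (apply the recurrence for n = 0, 1, 2, 3): a_0 = 3, a_1 = -2, a_2 = -27/2, a_3 = 13/3, a_4 = 153/8, a_5 = -91/20.

a_(n+2) = (-4n - 9) / ((n+1)(n+2)) * a_n; check: a_0 = 3, a_1 = -2, a_2 = -27/2, a_3 = 13/3, a_4 = 153/8, a_5 = -91/20


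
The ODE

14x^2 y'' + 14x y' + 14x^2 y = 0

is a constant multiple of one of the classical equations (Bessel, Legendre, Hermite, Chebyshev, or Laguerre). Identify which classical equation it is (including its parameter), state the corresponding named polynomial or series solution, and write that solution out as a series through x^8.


All three coefficients share the factor 14; dividing through by 14 gives  x^2 y'' + x y' + x^2 y = 0.
This matches the Bessel equation x^2 y'' + x y' + (x^2 - nu^2) y = 0 with nu^2 = 0, so nu = 0; the solution bounded at x = 0 is J_0(x).
Frobenius at x = 0: indicial roots ±nu; for r = nu the recurrence k(k + 2nu) c_k = -c_{k-2} gives the standard series J_nu(x) = sum_{k>=0} (-1)^k / (k! (k+nu)!) (x/2)^(2k+nu). Evaluate the first 5 terms:
  k = 0: (-1)^0 / (0! * 0! * 2^0) x^0 = 1/(1*1*1) x^0 = (1) x^0
  k = 1: (-1)^1 / (1! * 1! * 2^2) x^2 = -1/(1*1*4) x^2 = (-1/4) x^2
  k = 2: (-1)^2 / (2! * 2! * 2^4) x^4 = 1/(2*2*16) x^4 = (1/64) x^4
  k = 3: (-1)^3 / (3! * 3! * 2^6) x^6 = -1/(6*6*64) x^6 = (-1/2304) x^6
  k = 4: (-1)^4 / (4! * 4! * 2^8) x^8 = 1/(24*24*256) x^8 = (1/147456) x^8
Hence J_0(x) = x^8/147456 - x^6/2304 + x^4/64 - x^2/4 + 1 + ....

J_0(x); series = x^8/147456 - x^6/2304 + x^4/64 - x^2/4 + 1


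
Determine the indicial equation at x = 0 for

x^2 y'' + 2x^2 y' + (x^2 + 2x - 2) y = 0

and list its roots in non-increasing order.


Divide by x^2 to reach normal form y'' + P_1(x) y' + P_2(x) y = 0 with P_1(x) = 2 and P_2(x) = 1 + 2/x - 2/x^2.
x = 0 is a singular point because the y-coefficient 1 + 2/x - 2/x^2 has a pole at x = 0.
It is a regular singular point because x P_1(x) = p(x) = 2x and x^2 P_2(x) = q(x) = x^2 + 2x - 2 are polynomials, hence analytic at x = 0.
p(0) = 0,  q(0) = -2.
Indicial equation: r(r-1) + p(0) r + q(0) = 0, i.e. r^2 + (p(0) - 1) r + q(0) = 0, i.e. r^2 - 1 r - 2 = 0.
Discriminant: (-1)^2 - 4(-2) = 9, so r = (1 ± 3)/2.
Solving: r_1 = 2, r_2 = -1.

indicial: r^2 - 1 r - 2 = 0; roots r_1 = 2, r_2 = -1


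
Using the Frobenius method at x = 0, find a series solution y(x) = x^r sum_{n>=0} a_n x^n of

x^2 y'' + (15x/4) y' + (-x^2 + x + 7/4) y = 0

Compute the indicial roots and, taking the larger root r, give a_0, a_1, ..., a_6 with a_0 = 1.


Write in Frobenius form y'' + (p(x)/x) y' + (q(x)/x^2) y = 0:
  p(x) = 15/4,  q(x) = -x^2 + x + 7/4.
Indicial equation: r(r-1) + (15/4) r + (7/4) = 0 -> roots r_1 = -1, r_2 = -7/4.
Take r = r_1 = -1. Let y(x) = x^r sum_{n>=0} a_n x^n with a_0 = 1.
Substitute y = x^r sum a_n x^n and match x^{r+n}. The recurrence is
  D(n) a_n + 1 a_{n-1} - 1 a_{n-2} = 0,  where D(n) = (r+n)(r+n-1) + (15/4)(r+n) + (7/4).
  a_n = [-1 a_{n-1} + 1 a_{n-2}] / D(n).
Since the indicial polynomial factors as (r - r_1)(r - r_2), D(n) = (r_1 + n - r_1)(r_1 + n - r_2) = n(n + 3/4).
Evaluating step by step (a_0 = 1):
  n = 1: D(1) = 1(1 + 3/4) = 7/4; numerator = -1(1) = -1; a_1 = (-1)/(7/4) = -4/7
  n = 2: D(2) = 2(2 + 3/4) = 11/2; numerator = -1(-4/7) + 1(1) = 11/7; a_2 = (11/7)/(11/2) = 2/7
  n = 3: D(3) = 3(3 + 3/4) = 45/4; numerator = -1(2/7) + 1(-4/7) = -6/7; a_3 = (-6/7)/(45/4) = -8/105
  n = 4: D(4) = 4(4 + 3/4) = 19; numerator = -1(-8/105) + 1(2/7) = 38/105; a_4 = (38/105)/(19) = 2/105
  n = 5: D(5) = 5(5 + 3/4) = 115/4; numerator = -1(2/105) + 1(-8/105) = -2/21; a_5 = (-2/21)/(115/4) = -8/2415
  n = 6: D(6) = 6(6 + 3/4) = 81/2; numerator = -1(-8/2415) + 1(2/105) = 18/805; a_6 = (18/805)/(81/2) = 4/7245

r = -1; a_0 = 1; a_1 = -4/7; a_2 = 2/7; a_3 = -8/105; a_4 = 2/105; a_5 = -8/2415; a_6 = 4/7245


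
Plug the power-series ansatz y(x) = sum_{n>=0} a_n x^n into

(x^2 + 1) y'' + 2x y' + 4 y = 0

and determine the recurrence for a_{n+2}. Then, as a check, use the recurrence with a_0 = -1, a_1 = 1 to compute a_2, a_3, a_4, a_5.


Substitute y = sum_n a_n x^n.
(1 + 1 x^2) y'' contributes (n+2)(n+1) a_{n+2} + n(n-1) a_n at x^n.
2 x y'(x) contributes 2 n a_n at x^n.
4 y(x) contributes 4 a_n at x^n.
Matching x^n: (n+2)(n+1) a_{n+2} + (n(n-1) + 2 n + 4) a_n = 0.
Thus a_{n+2} = (-n(n-1) - 2 n - 4) / ((n+1)(n+2)) * a_n.

Check with a_0 = -1, a_1 = 1 (apply the recurrence for n = 0, 1, 2, 3): a_0 = -1, a_1 = 1, a_2 = 2, a_3 = -1, a_4 = -5/3, a_5 = 4/5.

a_(n+2) = (-n(n-1) - 2 n - 4) / ((n+1)(n+2)) * a_n; check: a_0 = -1, a_1 = 1, a_2 = 2, a_3 = -1, a_4 = -5/3, a_5 = 4/5


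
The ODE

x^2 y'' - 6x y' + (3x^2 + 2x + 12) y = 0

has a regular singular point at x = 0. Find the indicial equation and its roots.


Divide by x^2 to reach normal form y'' + P_1(x) y' + P_2(x) y = 0 with P_1(x) = -6/x and P_2(x) = 3 + 2/x + 12/x^2.
x = 0 is a singular point because the y'-coefficient -6/x has a pole at x = 0 and the y-coefficient 3 + 2/x + 12/x^2 has a pole at x = 0.
It is a regular singular point because x P_1(x) = p(x) = -6 and x^2 P_2(x) = q(x) = 3x^2 + 2x + 12 are polynomials, hence analytic at x = 0.
p(0) = -6,  q(0) = 12.
Indicial equation: r(r-1) + p(0) r + q(0) = 0, i.e. r^2 + (p(0) - 1) r + q(0) = 0, i.e. r^2 - 7 r + 12 = 0.
Discriminant: (-7)^2 - 4(12) = 1, so r = (7 ± 1)/2.
Solving: r_1 = 4, r_2 = 3.

indicial: r^2 - 7 r + 12 = 0; roots r_1 = 4, r_2 = 3


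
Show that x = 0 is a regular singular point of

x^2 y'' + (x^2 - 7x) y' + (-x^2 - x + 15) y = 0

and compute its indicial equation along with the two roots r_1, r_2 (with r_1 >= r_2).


Divide by x^2 to reach normal form y'' + P_1(x) y' + P_2(x) y = 0 with P_1(x) = 1 - 7/x and P_2(x) = -1 - 1/x + 15/x^2.
x = 0 is a singular point because the y'-coefficient 1 - 7/x has a pole at x = 0 and the y-coefficient -1 - 1/x + 15/x^2 has a pole at x = 0.
It is a regular singular point because x P_1(x) = p(x) = x - 7 and x^2 P_2(x) = q(x) = -x^2 - x + 15 are polynomials, hence analytic at x = 0.
p(0) = -7,  q(0) = 15.
Indicial equation: r(r-1) + p(0) r + q(0) = 0, i.e. r^2 + (p(0) - 1) r + q(0) = 0, i.e. r^2 - 8 r + 15 = 0.
Discriminant: (-8)^2 - 4(15) = 4, so r = (8 ± 2)/2.
Solving: r_1 = 5, r_2 = 3.

indicial: r^2 - 8 r + 15 = 0; roots r_1 = 5, r_2 = 3


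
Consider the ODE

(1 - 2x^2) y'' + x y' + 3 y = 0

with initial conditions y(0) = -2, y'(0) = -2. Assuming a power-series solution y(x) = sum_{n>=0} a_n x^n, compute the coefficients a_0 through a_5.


Ansatz: y(x) = sum_{n>=0} a_n x^n, so y'(x) = sum_{n>=1} n a_n x^(n-1) and y''(x) = sum_{n>=2} n(n-1) a_n x^(n-2).
Substitute into P(x) y'' + Q(x) y' + R(x) y = 0 with P(x) = 1 - 2x^2, Q(x) = x, R(x) = 3, and match powers of x.
Initial conditions: a_0 = -2, a_1 = -2.
Setting the coefficient of each power of x to zero and solving order by order (substituting the coefficients already found):
  x^0: 2 a_2 + 3 a_0 = 0  ->  2 a_2 = -3 a_0 = 6  ->  a_2 = 3
  x^1: 6 a_3 + 4 a_1 = 0  ->  6 a_3 = -4 a_1 = 8  ->  a_3 = 4/3
  x^2: 12 a_4 + a_2 = 0  ->  12 a_4 = -a_2 = -3  ->  a_4 = -1/4
  x^3: 20 a_5 - 6 a_3 = 0  ->  20 a_5 = 6 a_3 = 8  ->  a_5 = 2/5
Truncated series: y(x) = -2 - 2 x + 3 x^2 + (4/3) x^3 - (1/4) x^4 + (2/5) x^5 + O(x^6).

a_0 = -2; a_1 = -2; a_2 = 3; a_3 = 4/3; a_4 = -1/4; a_5 = 2/5


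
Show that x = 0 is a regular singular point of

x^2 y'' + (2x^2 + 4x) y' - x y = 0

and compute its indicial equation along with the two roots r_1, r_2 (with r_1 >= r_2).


Divide by x^2 to reach normal form y'' + P_1(x) y' + P_2(x) y = 0 with P_1(x) = 2 + 4/x and P_2(x) = -1/x.
x = 0 is a singular point because the y'-coefficient 2 + 4/x has a pole at x = 0 and the y-coefficient -1/x has a pole at x = 0.
It is a regular singular point because x P_1(x) = p(x) = 2x + 4 and x^2 P_2(x) = q(x) = -x are polynomials, hence analytic at x = 0.
p(0) = 4,  q(0) = 0.
Indicial equation: r(r-1) + p(0) r + q(0) = 0, i.e. r^2 + (p(0) - 1) r + q(0) = 0, i.e. r^2 + 3 r = 0.
Discriminant: (3)^2 - 4(0) = 9, so r = (-3 ± 3)/2.
Solving: r_1 = 0, r_2 = -3.

indicial: r^2 + 3 r = 0; roots r_1 = 0, r_2 = -3


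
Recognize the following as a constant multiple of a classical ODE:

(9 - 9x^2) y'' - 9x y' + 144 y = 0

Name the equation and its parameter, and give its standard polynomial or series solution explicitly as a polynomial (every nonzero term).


All three coefficients share the factor 9; dividing through by 9 gives  (1 - x^2) y'' - x y' + 16 y = 0.
This matches the Chebyshev equation (1 - x^2) y'' - x y' + n^2 y = 0 (note the -x y' term, not -2x y') with n^2 = 16, so n = 4; the polynomial solution is T_4(x).
With y = sum_k a_k x^k, matching x^k gives (k+2)(k+1) a_{k+2} = (k^2 - n^2) a_k = (k - 4)(k + 4) a_k. The right side vanishes at k = 4, so the series with the parity of 4 terminates at degree 4.
Standard normalization: leading coefficient of T_n is 2^(n-1), so a_4 = 2^3 = 8. Work downward with a_k = (k+1)(k+2) a_{k+2} / ((k - 4)(k + 4)):
  a_2 = (3)(4)(8) / ((2 - 4)(2 + 4)) = 96/(-12) = -8
  a_0 = (1)(2)(-8) / ((0 - 4)(0 + 4)) = -16/(-16) = 1
Hence T_4(x) = 8 x^4 - 8 x^2 + 1.

T_4(x); series = 8 x^4 - 8 x^2 + 1


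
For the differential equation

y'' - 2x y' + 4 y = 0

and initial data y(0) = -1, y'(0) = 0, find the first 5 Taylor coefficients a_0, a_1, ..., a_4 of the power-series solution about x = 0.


Ansatz: y(x) = sum_{n>=0} a_n x^n, so y'(x) = sum_{n>=1} n a_n x^(n-1) and y''(x) = sum_{n>=2} n(n-1) a_n x^(n-2).
Substitute into P(x) y'' + Q(x) y' + R(x) y = 0 with P(x) = 1, Q(x) = -2x, R(x) = 4, and match powers of x.
Initial conditions: a_0 = -1, a_1 = 0.
Setting the coefficient of each power of x to zero and solving order by order (substituting the coefficients already found):
  x^0: 2 a_2 + 4 a_0 = 0  ->  2 a_2 = -4 a_0 = 4  ->  a_2 = 2
  x^1: 6 a_3 + 2 a_1 = 0  ->  6 a_3 = -2 a_1 = 0  ->  a_3 = 0
  x^2: 12 a_4 = 0  ->  a_4 = 0
Truncated series: y(x) = -1 + 2 x^2 + O(x^5).

a_0 = -1; a_1 = 0; a_2 = 2; a_3 = 0; a_4 = 0


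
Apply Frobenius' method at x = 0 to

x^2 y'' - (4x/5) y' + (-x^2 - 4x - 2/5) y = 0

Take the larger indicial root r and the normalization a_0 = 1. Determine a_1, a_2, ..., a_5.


Write in Frobenius form y'' + (p(x)/x) y' + (q(x)/x^2) y = 0:
  p(x) = -4/5,  q(x) = -x^2 - 4x - 2/5.
Indicial equation: r(r-1) + (-4/5) r + (-2/5) = 0 -> roots r_1 = 2, r_2 = -1/5.
Take r = r_1 = 2. Let y(x) = x^r sum_{n>=0} a_n x^n with a_0 = 1.
Substitute y = x^r sum a_n x^n and match x^{r+n}. The recurrence is
  D(n) a_n - 4 a_{n-1} - 1 a_{n-2} = 0,  where D(n) = (r+n)(r+n-1) + (-4/5)(r+n) + (-2/5).
  a_n = [4 a_{n-1} + 1 a_{n-2}] / D(n).
Since the indicial polynomial factors as (r - r_1)(r - r_2), D(n) = (r_1 + n - r_1)(r_1 + n - r_2) = n(n + 11/5).
Evaluating step by step (a_0 = 1):
  n = 1: D(1) = 1(1 + 11/5) = 16/5; numerator = 4(1) = 4; a_1 = (4)/(16/5) = 5/4
  n = 2: D(2) = 2(2 + 11/5) = 42/5; numerator = 4(5/4) + 1(1) = 6; a_2 = (6)/(42/5) = 5/7
  n = 3: D(3) = 3(3 + 11/5) = 78/5; numerator = 4(5/7) + 1(5/4) = 115/28; a_3 = (115/28)/(78/5) = 575/2184
  n = 4: D(4) = 4(4 + 11/5) = 124/5; numerator = 4(575/2184) + 1(5/7) = 965/546; a_4 = (965/546)/(124/5) = 4825/67704
  n = 5: D(5) = 5(5 + 11/5) = 36; numerator = 4(4825/67704) + 1(575/2184) = 12375/22568; a_5 = (12375/22568)/(36) = 1375/90272

r = 2; a_0 = 1; a_1 = 5/4; a_2 = 5/7; a_3 = 575/2184; a_4 = 4825/67704; a_5 = 1375/90272


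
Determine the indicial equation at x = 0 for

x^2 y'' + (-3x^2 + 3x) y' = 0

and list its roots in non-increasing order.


Divide by x^2 to reach normal form y'' + P_1(x) y' + P_2(x) y = 0 with P_1(x) = -3 + 3/x and P_2(x) = 0.
x = 0 is a singular point because the y'-coefficient -3 + 3/x has a pole at x = 0.
It is a regular singular point because x P_1(x) = p(x) = 3 - 3x and x^2 P_2(x) = q(x) = 0 are polynomials, hence analytic at x = 0.
p(0) = 3,  q(0) = 0.
Indicial equation: r(r-1) + p(0) r + q(0) = 0, i.e. r^2 + (p(0) - 1) r + q(0) = 0, i.e. r^2 + 2 r = 0.
Discriminant: (2)^2 - 4(0) = 4, so r = (-2 ± 2)/2.
Solving: r_1 = 0, r_2 = -2.

indicial: r^2 + 2 r = 0; roots r_1 = 0, r_2 = -2


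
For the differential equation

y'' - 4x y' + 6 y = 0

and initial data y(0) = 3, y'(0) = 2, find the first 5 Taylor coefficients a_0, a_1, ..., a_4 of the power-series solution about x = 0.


Ansatz: y(x) = sum_{n>=0} a_n x^n, so y'(x) = sum_{n>=1} n a_n x^(n-1) and y''(x) = sum_{n>=2} n(n-1) a_n x^(n-2).
Substitute into P(x) y'' + Q(x) y' + R(x) y = 0 with P(x) = 1, Q(x) = -4x, R(x) = 6, and match powers of x.
Initial conditions: a_0 = 3, a_1 = 2.
Setting the coefficient of each power of x to zero and solving order by order (substituting the coefficients already found):
  x^0: 2 a_2 + 6 a_0 = 0  ->  2 a_2 = -6 a_0 = -18  ->  a_2 = -9
  x^1: 6 a_3 + 2 a_1 = 0  ->  6 a_3 = -2 a_1 = -4  ->  a_3 = -2/3
  x^2: 12 a_4 - 2 a_2 = 0  ->  12 a_4 = 2 a_2 = -18  ->  a_4 = -3/2
Truncated series: y(x) = 3 + 2 x - 9 x^2 - (2/3) x^3 - (3/2) x^4 + O(x^5).

a_0 = 3; a_1 = 2; a_2 = -9; a_3 = -2/3; a_4 = -3/2


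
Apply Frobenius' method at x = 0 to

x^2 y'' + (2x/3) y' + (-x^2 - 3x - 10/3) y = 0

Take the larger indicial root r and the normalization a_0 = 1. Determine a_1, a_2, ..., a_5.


Write in Frobenius form y'' + (p(x)/x) y' + (q(x)/x^2) y = 0:
  p(x) = 2/3,  q(x) = -x^2 - 3x - 10/3.
Indicial equation: r(r-1) + (2/3) r + (-10/3) = 0 -> roots r_1 = 2, r_2 = -5/3.
Take r = r_1 = 2. Let y(x) = x^r sum_{n>=0} a_n x^n with a_0 = 1.
Substitute y = x^r sum a_n x^n and match x^{r+n}. The recurrence is
  D(n) a_n - 3 a_{n-1} - 1 a_{n-2} = 0,  where D(n) = (r+n)(r+n-1) + (2/3)(r+n) + (-10/3).
  a_n = [3 a_{n-1} + 1 a_{n-2}] / D(n).
Since the indicial polynomial factors as (r - r_1)(r - r_2), D(n) = (r_1 + n - r_1)(r_1 + n - r_2) = n(n + 11/3).
Evaluating step by step (a_0 = 1):
  n = 1: D(1) = 1(1 + 11/3) = 14/3; numerator = 3(1) = 3; a_1 = (3)/(14/3) = 9/14
  n = 2: D(2) = 2(2 + 11/3) = 34/3; numerator = 3(9/14) + 1(1) = 41/14; a_2 = (41/14)/(34/3) = 123/476
  n = 3: D(3) = 3(3 + 11/3) = 20; numerator = 3(123/476) + 1(9/14) = 675/476; a_3 = (675/476)/(20) = 135/1904
  n = 4: D(4) = 4(4 + 11/3) = 92/3; numerator = 3(135/1904) + 1(123/476) = 897/1904; a_4 = (897/1904)/(92/3) = 117/7616
  n = 5: D(5) = 5(5 + 11/3) = 130/3; numerator = 3(117/7616) + 1(135/1904) = 891/7616; a_5 = (891/7616)/(130/3) = 2673/990080

r = 2; a_0 = 1; a_1 = 9/14; a_2 = 123/476; a_3 = 135/1904; a_4 = 117/7616; a_5 = 2673/990080


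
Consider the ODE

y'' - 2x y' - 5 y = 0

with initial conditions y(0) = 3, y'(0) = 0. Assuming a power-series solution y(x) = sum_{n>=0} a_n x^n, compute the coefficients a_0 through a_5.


Ansatz: y(x) = sum_{n>=0} a_n x^n, so y'(x) = sum_{n>=1} n a_n x^(n-1) and y''(x) = sum_{n>=2} n(n-1) a_n x^(n-2).
Substitute into P(x) y'' + Q(x) y' + R(x) y = 0 with P(x) = 1, Q(x) = -2x, R(x) = -5, and match powers of x.
Initial conditions: a_0 = 3, a_1 = 0.
Setting the coefficient of each power of x to zero and solving order by order (substituting the coefficients already found):
  x^0: 2 a_2 - 5 a_0 = 0  ->  2 a_2 = 5 a_0 = 15  ->  a_2 = 15/2
  x^1: 6 a_3 - 7 a_1 = 0  ->  6 a_3 = 7 a_1 = 0  ->  a_3 = 0
  x^2: 12 a_4 - 9 a_2 = 0  ->  12 a_4 = 9 a_2 = 135/2  ->  a_4 = 45/8
  x^3: 20 a_5 - 11 a_3 = 0  ->  20 a_5 = 11 a_3 = 0  ->  a_5 = 0
Truncated series: y(x) = 3 + (15/2) x^2 + (45/8) x^4 + O(x^6).

a_0 = 3; a_1 = 0; a_2 = 15/2; a_3 = 0; a_4 = 45/8; a_5 = 0


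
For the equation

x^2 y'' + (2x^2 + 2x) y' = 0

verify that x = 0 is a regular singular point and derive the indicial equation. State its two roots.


Divide by x^2 to reach normal form y'' + P_1(x) y' + P_2(x) y = 0 with P_1(x) = 2 + 2/x and P_2(x) = 0.
x = 0 is a singular point because the y'-coefficient 2 + 2/x has a pole at x = 0.
It is a regular singular point because x P_1(x) = p(x) = 2x + 2 and x^2 P_2(x) = q(x) = 0 are polynomials, hence analytic at x = 0.
p(0) = 2,  q(0) = 0.
Indicial equation: r(r-1) + p(0) r + q(0) = 0, i.e. r^2 + (p(0) - 1) r + q(0) = 0, i.e. r^2 + 1 r = 0.
Discriminant: (1)^2 - 4(0) = 1, so r = (-1 ± 1)/2.
Solving: r_1 = 0, r_2 = -1.

indicial: r^2 + 1 r = 0; roots r_1 = 0, r_2 = -1


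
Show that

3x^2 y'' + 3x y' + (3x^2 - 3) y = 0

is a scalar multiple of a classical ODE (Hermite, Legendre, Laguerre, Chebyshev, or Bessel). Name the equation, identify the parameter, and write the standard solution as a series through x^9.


All three coefficients share the factor 3; dividing through by 3 gives  x^2 y'' + x y' + (x^2 - 1) y = 0.
This matches the Bessel equation x^2 y'' + x y' + (x^2 - nu^2) y = 0 with nu^2 = 1, so nu = 1; the solution bounded at x = 0 is J_1(x).
Frobenius at x = 0: indicial roots ±nu; for r = nu the recurrence k(k + 2nu) c_k = -c_{k-2} gives the standard series J_nu(x) = sum_{k>=0} (-1)^k / (k! (k+nu)!) (x/2)^(2k+nu). Evaluate the first 5 terms:
  k = 0: (-1)^0 / (0! * 1! * 2^1) x^1 = 1/(1*1*2) x^1 = (1/2) x^1
  k = 1: (-1)^1 / (1! * 2! * 2^3) x^3 = -1/(1*2*8) x^3 = (-1/16) x^3
  k = 2: (-1)^2 / (2! * 3! * 2^5) x^5 = 1/(2*6*32) x^5 = (1/384) x^5
  k = 3: (-1)^3 / (3! * 4! * 2^7) x^7 = -1/(6*24*128) x^7 = (-1/18432) x^7
  k = 4: (-1)^4 / (4! * 5! * 2^9) x^9 = 1/(24*120*512) x^9 = (1/1474560) x^9
Hence J_1(x) = x^9/1474560 - x^7/18432 + x^5/384 - x^3/16 + x/2 + ....

J_1(x); series = x^9/1474560 - x^7/18432 + x^5/384 - x^3/16 + x/2


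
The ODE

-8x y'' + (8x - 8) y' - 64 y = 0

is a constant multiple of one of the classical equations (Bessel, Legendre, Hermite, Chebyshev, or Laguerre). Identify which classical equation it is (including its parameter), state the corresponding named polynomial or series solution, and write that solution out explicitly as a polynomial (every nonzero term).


All three coefficients share the factor -8; dividing through by -8 gives  x y'' + (1 - x) y' + 8 y = 0.
This matches the Laguerre equation x y'' + (1 - x) y' + n y = 0 with n = 8; the polynomial solution is L_8(x).
With y = sum_k a_k x^k, matching x^k gives (k+1)k a_{k+1} + (k+1) a_{k+1} - k a_k + n a_k = 0, i.e. (k+1)^2 a_{k+1} = (k - n) a_k = (k - 8) a_k. The right side vanishes at k = 8, so the series terminates at degree 8.
Standard normalization L_n(0) = 1 gives a_0 = 1. Work upward with a_{k+1} = (k - 8) a_k / (k+1)^2:
  a_1 = (0 - 8)(1) / 1^2 = -8/1 = -8
  a_2 = (1 - 8)(-8) / 2^2 = 56/4 = 14
  a_3 = (2 - 8)(14) / 3^2 = -84/9 = -28/3
  a_4 = (3 - 8)(-28/3) / 4^2 = (140/3)/16 = 35/12
  a_5 = (4 - 8)(35/12) / 5^2 = (-35/3)/25 = -7/15
  a_6 = (5 - 8)(-7/15) / 6^2 = (7/5)/36 = 7/180
  a_7 = (6 - 8)(7/180) / 7^2 = (-7/90)/49 = -1/630
  a_8 = (7 - 8)(-1/630) / 8^2 = (1/630)/64 = 1/40320
Hence L_8(x) = x^8/40320 - x^7/630 + 7 x^6/180 - 7 x^5/15 + 35 x^4/12 - 28 x^3/3 + 14 x^2 - 8 x + 1.

L_8(x); series = x^8/40320 - x^7/630 + 7 x^6/180 - 7 x^5/15 + 35 x^4/12 - 28 x^3/3 + 14 x^2 - 8 x + 1


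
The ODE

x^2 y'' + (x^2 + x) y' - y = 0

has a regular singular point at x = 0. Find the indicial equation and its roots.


Divide by x^2 to reach normal form y'' + P_1(x) y' + P_2(x) y = 0 with P_1(x) = 1 + 1/x and P_2(x) = -1/x^2.
x = 0 is a singular point because the y'-coefficient 1 + 1/x has a pole at x = 0 and the y-coefficient -1/x^2 has a pole at x = 0.
It is a regular singular point because x P_1(x) = p(x) = x + 1 and x^2 P_2(x) = q(x) = -1 are polynomials, hence analytic at x = 0.
p(0) = 1,  q(0) = -1.
Indicial equation: r(r-1) + p(0) r + q(0) = 0, i.e. r^2 + (p(0) - 1) r + q(0) = 0, i.e. r^2 - 1 = 0.
Discriminant: (0)^2 - 4(-1) = 4, so r = (0 ± 2)/2.
Solving: r_1 = 1, r_2 = -1.

indicial: r^2 - 1 = 0; roots r_1 = 1, r_2 = -1


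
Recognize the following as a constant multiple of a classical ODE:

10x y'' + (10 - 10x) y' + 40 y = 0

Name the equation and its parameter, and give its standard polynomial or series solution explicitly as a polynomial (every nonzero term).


All three coefficients share the factor 10; dividing through by 10 gives  x y'' + (1 - x) y' + 4 y = 0.
This matches the Laguerre equation x y'' + (1 - x) y' + n y = 0 with n = 4; the polynomial solution is L_4(x).
With y = sum_k a_k x^k, matching x^k gives (k+1)k a_{k+1} + (k+1) a_{k+1} - k a_k + n a_k = 0, i.e. (k+1)^2 a_{k+1} = (k - n) a_k = (k - 4) a_k. The right side vanishes at k = 4, so the series terminates at degree 4.
Standard normalization L_n(0) = 1 gives a_0 = 1. Work upward with a_{k+1} = (k - 4) a_k / (k+1)^2:
  a_1 = (0 - 4)(1) / 1^2 = -4/1 = -4
  a_2 = (1 - 4)(-4) / 2^2 = 12/4 = 3
  a_3 = (2 - 4)(3) / 3^2 = -6/9 = -2/3
  a_4 = (3 - 4)(-2/3) / 4^2 = (2/3)/16 = 1/24
Hence L_4(x) = x^4/24 - 2 x^3/3 + 3 x^2 - 4 x + 1.

L_4(x); series = x^4/24 - 2 x^3/3 + 3 x^2 - 4 x + 1


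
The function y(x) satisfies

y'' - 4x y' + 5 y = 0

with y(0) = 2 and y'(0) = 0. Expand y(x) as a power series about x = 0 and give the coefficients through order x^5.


Ansatz: y(x) = sum_{n>=0} a_n x^n, so y'(x) = sum_{n>=1} n a_n x^(n-1) and y''(x) = sum_{n>=2} n(n-1) a_n x^(n-2).
Substitute into P(x) y'' + Q(x) y' + R(x) y = 0 with P(x) = 1, Q(x) = -4x, R(x) = 5, and match powers of x.
Initial conditions: a_0 = 2, a_1 = 0.
Setting the coefficient of each power of x to zero and solving order by order (substituting the coefficients already found):
  x^0: 2 a_2 + 5 a_0 = 0  ->  2 a_2 = -5 a_0 = -10  ->  a_2 = -5
  x^1: 6 a_3 + a_1 = 0  ->  6 a_3 = -a_1 = 0  ->  a_3 = 0
  x^2: 12 a_4 - 3 a_2 = 0  ->  12 a_4 = 3 a_2 = -15  ->  a_4 = -5/4
  x^3: 20 a_5 - 7 a_3 = 0  ->  20 a_5 = 7 a_3 = 0  ->  a_5 = 0
Truncated series: y(x) = 2 - 5 x^2 - (5/4) x^4 + O(x^6).

a_0 = 2; a_1 = 0; a_2 = -5; a_3 = 0; a_4 = -5/4; a_5 = 0


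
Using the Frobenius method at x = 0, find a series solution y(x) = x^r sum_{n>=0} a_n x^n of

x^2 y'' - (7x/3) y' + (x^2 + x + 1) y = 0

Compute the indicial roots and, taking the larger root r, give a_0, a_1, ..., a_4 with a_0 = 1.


Write in Frobenius form y'' + (p(x)/x) y' + (q(x)/x^2) y = 0:
  p(x) = -7/3,  q(x) = x^2 + x + 1.
Indicial equation: r(r-1) + (-7/3) r + (1) = 0 -> roots r_1 = 3, r_2 = 1/3.
Take r = r_1 = 3. Let y(x) = x^r sum_{n>=0} a_n x^n with a_0 = 1.
Substitute y = x^r sum a_n x^n and match x^{r+n}. The recurrence is
  D(n) a_n + 1 a_{n-1} + 1 a_{n-2} = 0,  where D(n) = (r+n)(r+n-1) + (-7/3)(r+n) + (1).
  a_n = [-1 a_{n-1} - 1 a_{n-2}] / D(n).
Since the indicial polynomial factors as (r - r_1)(r - r_2), D(n) = (r_1 + n - r_1)(r_1 + n - r_2) = n(n + 8/3).
Evaluating step by step (a_0 = 1):
  n = 1: D(1) = 1(1 + 8/3) = 11/3; numerator = -1(1) = -1; a_1 = (-1)/(11/3) = -3/11
  n = 2: D(2) = 2(2 + 8/3) = 28/3; numerator = -1(-3/11) - 1(1) = -8/11; a_2 = (-8/11)/(28/3) = -6/77
  n = 3: D(3) = 3(3 + 8/3) = 17; numerator = -1(-6/77) - 1(-3/11) = 27/77; a_3 = (27/77)/(17) = 27/1309
  n = 4: D(4) = 4(4 + 8/3) = 80/3; numerator = -1(27/1309) - 1(-6/77) = 75/1309; a_4 = (75/1309)/(80/3) = 45/20944

r = 3; a_0 = 1; a_1 = -3/11; a_2 = -6/77; a_3 = 27/1309; a_4 = 45/20944


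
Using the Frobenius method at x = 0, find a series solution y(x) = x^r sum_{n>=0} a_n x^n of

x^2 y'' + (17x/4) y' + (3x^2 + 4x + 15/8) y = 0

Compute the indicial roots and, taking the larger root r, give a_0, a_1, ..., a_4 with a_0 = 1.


Write in Frobenius form y'' + (p(x)/x) y' + (q(x)/x^2) y = 0:
  p(x) = 17/4,  q(x) = 3x^2 + 4x + 15/8.
Indicial equation: r(r-1) + (17/4) r + (15/8) = 0 -> roots r_1 = -3/4, r_2 = -5/2.
Take r = r_1 = -3/4. Let y(x) = x^r sum_{n>=0} a_n x^n with a_0 = 1.
Substitute y = x^r sum a_n x^n and match x^{r+n}. The recurrence is
  D(n) a_n + 4 a_{n-1} + 3 a_{n-2} = 0,  where D(n) = (r+n)(r+n-1) + (17/4)(r+n) + (15/8).
  a_n = [-4 a_{n-1} - 3 a_{n-2}] / D(n).
Since the indicial polynomial factors as (r - r_1)(r - r_2), D(n) = (r_1 + n - r_1)(r_1 + n - r_2) = n(n + 7/4).
Evaluating step by step (a_0 = 1):
  n = 1: D(1) = 1(1 + 7/4) = 11/4; numerator = -4(1) = -4; a_1 = (-4)/(11/4) = -16/11
  n = 2: D(2) = 2(2 + 7/4) = 15/2; numerator = -4(-16/11) - 3(1) = 31/11; a_2 = (31/11)/(15/2) = 62/165
  n = 3: D(3) = 3(3 + 7/4) = 57/4; numerator = -4(62/165) - 3(-16/11) = 472/165; a_3 = (472/165)/(57/4) = 1888/9405
  n = 4: D(4) = 4(4 + 7/4) = 23; numerator = -4(1888/9405) - 3(62/165) = -18154/9405; a_4 = (-18154/9405)/(23) = -18154/216315

r = -3/4; a_0 = 1; a_1 = -16/11; a_2 = 62/165; a_3 = 1888/9405; a_4 = -18154/216315


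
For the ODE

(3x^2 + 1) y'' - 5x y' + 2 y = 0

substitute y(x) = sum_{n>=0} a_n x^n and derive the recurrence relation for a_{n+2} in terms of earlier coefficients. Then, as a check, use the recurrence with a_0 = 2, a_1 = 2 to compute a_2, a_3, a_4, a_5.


Substitute y = sum_n a_n x^n.
(1 + 3 x^2) y'' contributes (n+2)(n+1) a_{n+2} + 3 n(n-1) a_n at x^n.
-5 x y'(x) contributes -5 n a_n at x^n.
2 y(x) contributes 2 a_n at x^n.
Matching x^n: (n+2)(n+1) a_{n+2} + (3 n(n-1) - 5 n + 2) a_n = 0.
Thus a_{n+2} = (-3 n(n-1) + 5 n - 2) / ((n+1)(n+2)) * a_n.

Check with a_0 = 2, a_1 = 2 (apply the recurrence for n = 0, 1, 2, 3): a_0 = 2, a_1 = 2, a_2 = -2, a_3 = 1, a_4 = -1/3, a_5 = -1/4.

a_(n+2) = (-3 n(n-1) + 5 n - 2) / ((n+1)(n+2)) * a_n; check: a_0 = 2, a_1 = 2, a_2 = -2, a_3 = 1, a_4 = -1/3, a_5 = -1/4


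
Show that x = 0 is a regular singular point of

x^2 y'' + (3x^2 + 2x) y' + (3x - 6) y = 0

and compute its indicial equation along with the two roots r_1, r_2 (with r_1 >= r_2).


Divide by x^2 to reach normal form y'' + P_1(x) y' + P_2(x) y = 0 with P_1(x) = 3 + 2/x and P_2(x) = 3/x - 6/x^2.
x = 0 is a singular point because the y'-coefficient 3 + 2/x has a pole at x = 0 and the y-coefficient 3/x - 6/x^2 has a pole at x = 0.
It is a regular singular point because x P_1(x) = p(x) = 3x + 2 and x^2 P_2(x) = q(x) = 3x - 6 are polynomials, hence analytic at x = 0.
p(0) = 2,  q(0) = -6.
Indicial equation: r(r-1) + p(0) r + q(0) = 0, i.e. r^2 + (p(0) - 1) r + q(0) = 0, i.e. r^2 + 1 r - 6 = 0.
Discriminant: (1)^2 - 4(-6) = 25, so r = (-1 ± 5)/2.
Solving: r_1 = 2, r_2 = -3.

indicial: r^2 + 1 r - 6 = 0; roots r_1 = 2, r_2 = -3


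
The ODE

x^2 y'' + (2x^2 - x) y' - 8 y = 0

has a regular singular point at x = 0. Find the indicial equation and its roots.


Divide by x^2 to reach normal form y'' + P_1(x) y' + P_2(x) y = 0 with P_1(x) = 2 - 1/x and P_2(x) = -8/x^2.
x = 0 is a singular point because the y'-coefficient 2 - 1/x has a pole at x = 0 and the y-coefficient -8/x^2 has a pole at x = 0.
It is a regular singular point because x P_1(x) = p(x) = 2x - 1 and x^2 P_2(x) = q(x) = -8 are polynomials, hence analytic at x = 0.
p(0) = -1,  q(0) = -8.
Indicial equation: r(r-1) + p(0) r + q(0) = 0, i.e. r^2 + (p(0) - 1) r + q(0) = 0, i.e. r^2 - 2 r - 8 = 0.
Discriminant: (-2)^2 - 4(-8) = 36, so r = (2 ± 6)/2.
Solving: r_1 = 4, r_2 = -2.

indicial: r^2 - 2 r - 8 = 0; roots r_1 = 4, r_2 = -2


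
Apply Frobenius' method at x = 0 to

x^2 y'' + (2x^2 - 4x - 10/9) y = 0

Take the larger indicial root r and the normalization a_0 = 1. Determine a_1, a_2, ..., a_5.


Write in Frobenius form y'' + (p(x)/x) y' + (q(x)/x^2) y = 0:
  p(x) = 0,  q(x) = 2x^2 - 4x - 10/9.
Indicial equation: r(r-1) + (0) r + (-10/9) = 0 -> roots r_1 = 5/3, r_2 = -2/3.
Take r = r_1 = 5/3. Let y(x) = x^r sum_{n>=0} a_n x^n with a_0 = 1.
Substitute y = x^r sum a_n x^n and match x^{r+n}. The recurrence is
  D(n) a_n - 4 a_{n-1} + 2 a_{n-2} = 0,  where D(n) = (r+n)(r+n-1) + (0)(r+n) + (-10/9).
  a_n = [4 a_{n-1} - 2 a_{n-2}] / D(n).
Since the indicial polynomial factors as (r - r_1)(r - r_2), D(n) = (r_1 + n - r_1)(r_1 + n - r_2) = n(n + 7/3).
Evaluating step by step (a_0 = 1):
  n = 1: D(1) = 1(1 + 7/3) = 10/3; numerator = 4(1) = 4; a_1 = (4)/(10/3) = 6/5
  n = 2: D(2) = 2(2 + 7/3) = 26/3; numerator = 4(6/5) - 2(1) = 14/5; a_2 = (14/5)/(26/3) = 21/65
  n = 3: D(3) = 3(3 + 7/3) = 16; numerator = 4(21/65) - 2(6/5) = -72/65; a_3 = (-72/65)/(16) = -9/130
  n = 4: D(4) = 4(4 + 7/3) = 76/3; numerator = 4(-9/130) - 2(21/65) = -12/13; a_4 = (-12/13)/(76/3) = -9/247
  n = 5: D(5) = 5(5 + 7/3) = 110/3; numerator = 4(-9/247) - 2(-9/130) = -9/1235; a_5 = (-9/1235)/(110/3) = -27/135850

r = 5/3; a_0 = 1; a_1 = 6/5; a_2 = 21/65; a_3 = -9/130; a_4 = -9/247; a_5 = -27/135850


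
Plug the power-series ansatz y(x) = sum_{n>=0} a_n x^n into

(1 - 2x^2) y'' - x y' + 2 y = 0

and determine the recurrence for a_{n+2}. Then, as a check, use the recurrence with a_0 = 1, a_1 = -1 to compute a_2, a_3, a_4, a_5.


Substitute y = sum_n a_n x^n.
(1 - 2 x^2) y'' contributes (n+2)(n+1) a_{n+2} - 2 n(n-1) a_n at x^n.
-x y'(x) contributes -n a_n at x^n.
2 y(x) contributes 2 a_n at x^n.
Matching x^n: (n+2)(n+1) a_{n+2} + (-2 n(n-1) - n + 2) a_n = 0.
Thus a_{n+2} = (2 n(n-1) + n - 2) / ((n+1)(n+2)) * a_n.

Check with a_0 = 1, a_1 = -1 (apply the recurrence for n = 0, 1, 2, 3): a_0 = 1, a_1 = -1, a_2 = -1, a_3 = 1/6, a_4 = -1/3, a_5 = 13/120.

a_(n+2) = (2 n(n-1) + n - 2) / ((n+1)(n+2)) * a_n; check: a_0 = 1, a_1 = -1, a_2 = -1, a_3 = 1/6, a_4 = -1/3, a_5 = 13/120


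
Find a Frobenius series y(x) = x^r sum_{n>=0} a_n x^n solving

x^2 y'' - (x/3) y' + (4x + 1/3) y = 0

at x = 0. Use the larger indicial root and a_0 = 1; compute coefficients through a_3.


Write in Frobenius form y'' + (p(x)/x) y' + (q(x)/x^2) y = 0:
  p(x) = -1/3,  q(x) = 4x + 1/3.
Indicial equation: r(r-1) + (-1/3) r + (1/3) = 0 -> roots r_1 = 1, r_2 = 1/3.
Take r = r_1 = 1. Let y(x) = x^r sum_{n>=0} a_n x^n with a_0 = 1.
Substitute y = x^r sum a_n x^n and match x^{r+n}. The recurrence is
  D(n) a_n + 4 a_{n-1} = 0,  where D(n) = (r+n)(r+n-1) + (-1/3)(r+n) + (1/3).
  a_n = -4 / D(n) * a_{n-1}.
Since the indicial polynomial factors as (r - r_1)(r - r_2), D(n) = (r_1 + n - r_1)(r_1 + n - r_2) = n(n + 2/3).
Evaluating step by step (a_0 = 1):
  n = 1: D(1) = 1(1 + 2/3) = 5/3; numerator = -4(1) = -4; a_1 = (-4)/(5/3) = -12/5
  n = 2: D(2) = 2(2 + 2/3) = 16/3; numerator = -4(-12/5) = 48/5; a_2 = (48/5)/(16/3) = 9/5
  n = 3: D(3) = 3(3 + 2/3) = 11; numerator = -4(9/5) = -36/5; a_3 = (-36/5)/(11) = -36/55

r = 1; a_0 = 1; a_1 = -12/5; a_2 = 9/5; a_3 = -36/55


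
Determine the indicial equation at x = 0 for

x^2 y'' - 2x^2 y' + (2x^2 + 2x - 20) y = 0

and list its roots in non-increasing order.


Divide by x^2 to reach normal form y'' + P_1(x) y' + P_2(x) y = 0 with P_1(x) = -2 and P_2(x) = 2 + 2/x - 20/x^2.
x = 0 is a singular point because the y-coefficient 2 + 2/x - 20/x^2 has a pole at x = 0.
It is a regular singular point because x P_1(x) = p(x) = -2x and x^2 P_2(x) = q(x) = 2x^2 + 2x - 20 are polynomials, hence analytic at x = 0.
p(0) = 0,  q(0) = -20.
Indicial equation: r(r-1) + p(0) r + q(0) = 0, i.e. r^2 + (p(0) - 1) r + q(0) = 0, i.e. r^2 - 1 r - 20 = 0.
Discriminant: (-1)^2 - 4(-20) = 81, so r = (1 ± 9)/2.
Solving: r_1 = 5, r_2 = -4.

indicial: r^2 - 1 r - 20 = 0; roots r_1 = 5, r_2 = -4
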